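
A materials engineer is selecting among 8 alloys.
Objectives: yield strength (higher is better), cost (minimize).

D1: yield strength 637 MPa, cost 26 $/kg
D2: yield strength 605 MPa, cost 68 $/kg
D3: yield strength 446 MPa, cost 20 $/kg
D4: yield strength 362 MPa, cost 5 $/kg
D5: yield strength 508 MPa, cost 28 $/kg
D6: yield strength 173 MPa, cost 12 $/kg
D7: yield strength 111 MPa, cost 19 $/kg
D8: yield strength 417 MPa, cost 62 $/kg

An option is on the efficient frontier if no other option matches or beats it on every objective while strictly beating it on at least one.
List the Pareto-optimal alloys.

D1: not dominated (best yield strength).
D2: dominated by D1 (yield strength 637≥605, cost 26≤68).
D3: not dominated.
D4: not dominated (best cost).
D5: dominated by D1 (yield strength 637≥508, cost 26≤28).
D6: dominated by D4 (yield strength 362≥173, cost 5≤12).
D7: dominated by D4 (yield strength 362≥111, cost 5≤19).
D8: dominated by D1 (yield strength 637≥417, cost 26≤62).

D1, D3, D4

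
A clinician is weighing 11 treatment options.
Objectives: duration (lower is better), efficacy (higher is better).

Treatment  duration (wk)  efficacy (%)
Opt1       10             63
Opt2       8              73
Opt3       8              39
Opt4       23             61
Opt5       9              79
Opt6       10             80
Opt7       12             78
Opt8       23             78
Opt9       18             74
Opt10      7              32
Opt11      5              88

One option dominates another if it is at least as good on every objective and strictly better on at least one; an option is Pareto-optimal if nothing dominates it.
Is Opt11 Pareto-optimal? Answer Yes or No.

Opt1: worse on duration (10 vs 5).
Opt2: worse on duration (8 vs 5).
Opt3: worse on duration (8 vs 5).
Opt4: worse on duration (23 vs 5).
Opt5: worse on duration (9 vs 5).
Opt6: worse on duration (10 vs 5).
Opt7: worse on duration (12 vs 5).
Opt8: worse on duration (23 vs 5).
Opt9: worse on duration (18 vs 5).
Opt10: worse on duration (7 vs 5).
No option is at least as good as Opt11 on every objective and strictly better on one.

Yes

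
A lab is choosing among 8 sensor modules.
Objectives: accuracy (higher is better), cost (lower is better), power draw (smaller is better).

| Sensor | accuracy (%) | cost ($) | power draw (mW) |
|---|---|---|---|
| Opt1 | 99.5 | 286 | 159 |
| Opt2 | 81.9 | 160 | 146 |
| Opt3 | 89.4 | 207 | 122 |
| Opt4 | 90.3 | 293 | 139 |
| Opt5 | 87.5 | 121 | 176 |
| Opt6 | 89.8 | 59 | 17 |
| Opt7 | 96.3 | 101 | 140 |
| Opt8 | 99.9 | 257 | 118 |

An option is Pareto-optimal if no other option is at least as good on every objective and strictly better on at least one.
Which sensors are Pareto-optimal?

Opt6, Opt7, Opt8

Opt1: dominated by Opt8 (accuracy 99.9≥99.5, cost 257≤286, power draw 118≤159).
Opt2: dominated by Opt6 (accuracy 89.8≥81.9, cost 59≤160, power draw 17≤146).
Opt3: dominated by Opt6 (accuracy 89.8≥89.4, cost 59≤207, power draw 17≤122).
Opt4: dominated by Opt8 (accuracy 99.9≥90.3, cost 257≤293, power draw 118≤139).
Opt5: dominated by Opt6 (accuracy 89.8≥87.5, cost 59≤121, power draw 17≤176).
Opt6: not dominated (best cost).
Opt7: not dominated.
Opt8: not dominated (best accuracy).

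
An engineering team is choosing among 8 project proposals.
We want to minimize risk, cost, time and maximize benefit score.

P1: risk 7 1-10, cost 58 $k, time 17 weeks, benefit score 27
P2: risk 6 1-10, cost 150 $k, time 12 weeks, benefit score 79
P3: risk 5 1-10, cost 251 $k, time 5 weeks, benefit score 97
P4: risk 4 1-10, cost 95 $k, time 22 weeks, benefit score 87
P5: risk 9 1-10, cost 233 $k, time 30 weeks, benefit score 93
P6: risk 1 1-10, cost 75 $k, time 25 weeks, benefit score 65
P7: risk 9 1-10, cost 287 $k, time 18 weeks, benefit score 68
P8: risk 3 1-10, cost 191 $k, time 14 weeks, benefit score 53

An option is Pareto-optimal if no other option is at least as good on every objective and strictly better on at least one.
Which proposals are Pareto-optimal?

P1, P2, P3, P4, P5, P6, P8

P1: not dominated (best cost).
P2: not dominated.
P3: not dominated (best time).
P4: not dominated.
P5: not dominated.
P6: not dominated (best risk).
P7: dominated by P2 (risk 6≤9, cost 150≤287, time 12≤18, benefit score 79≥68).
P8: not dominated.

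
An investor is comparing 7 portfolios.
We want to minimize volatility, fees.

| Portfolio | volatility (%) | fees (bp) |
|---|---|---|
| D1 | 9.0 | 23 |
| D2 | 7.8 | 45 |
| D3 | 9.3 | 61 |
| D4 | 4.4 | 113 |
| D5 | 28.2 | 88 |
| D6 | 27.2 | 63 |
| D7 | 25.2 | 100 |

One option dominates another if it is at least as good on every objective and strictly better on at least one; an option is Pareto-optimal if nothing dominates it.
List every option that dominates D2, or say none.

D1: worse on volatility (9.0 vs 7.8).
D3: worse on volatility (9.3 vs 7.8).
D4: worse on fees (113 vs 45).
D5: worse on volatility (28.2 vs 7.8).
D6: worse on volatility (27.2 vs 7.8).
D7: worse on volatility (25.2 vs 7.8).
No option dominates D2.

none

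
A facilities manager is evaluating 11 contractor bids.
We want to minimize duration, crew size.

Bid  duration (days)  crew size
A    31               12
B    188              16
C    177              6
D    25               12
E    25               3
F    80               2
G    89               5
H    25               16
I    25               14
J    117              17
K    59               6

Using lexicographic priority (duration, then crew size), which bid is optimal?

First minimize duration: best is 25, kept {D, E, H, I}.
Then minimize crew size: best is 3, kept {E}.

E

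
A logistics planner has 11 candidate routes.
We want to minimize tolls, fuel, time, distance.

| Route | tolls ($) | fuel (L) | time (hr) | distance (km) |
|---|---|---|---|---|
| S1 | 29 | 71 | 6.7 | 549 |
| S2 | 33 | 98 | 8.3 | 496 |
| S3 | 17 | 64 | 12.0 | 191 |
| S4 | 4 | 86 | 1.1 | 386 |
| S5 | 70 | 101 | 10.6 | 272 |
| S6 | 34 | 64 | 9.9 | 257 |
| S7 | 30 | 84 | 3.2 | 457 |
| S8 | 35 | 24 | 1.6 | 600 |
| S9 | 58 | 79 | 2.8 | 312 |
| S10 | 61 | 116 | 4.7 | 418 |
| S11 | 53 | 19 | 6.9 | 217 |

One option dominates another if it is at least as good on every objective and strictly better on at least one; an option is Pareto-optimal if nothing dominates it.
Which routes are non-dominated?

S1, S3, S4, S6, S7, S8, S9, S11

S1: not dominated.
S2: dominated by S4 (tolls 4≤33, fuel 86≤98, time 1.1≤8.3, distance 386≤496).
S3: not dominated (best distance).
S4: not dominated (best tolls).
S5: dominated by S6 (tolls 34≤70, fuel 64≤101, time 9.9≤10.6, distance 257≤272).
S6: not dominated.
S7: not dominated.
S8: not dominated.
S9: not dominated.
S10: dominated by S4 (tolls 4≤61, fuel 86≤116, time 1.1≤4.7, distance 386≤418).
S11: not dominated (best fuel).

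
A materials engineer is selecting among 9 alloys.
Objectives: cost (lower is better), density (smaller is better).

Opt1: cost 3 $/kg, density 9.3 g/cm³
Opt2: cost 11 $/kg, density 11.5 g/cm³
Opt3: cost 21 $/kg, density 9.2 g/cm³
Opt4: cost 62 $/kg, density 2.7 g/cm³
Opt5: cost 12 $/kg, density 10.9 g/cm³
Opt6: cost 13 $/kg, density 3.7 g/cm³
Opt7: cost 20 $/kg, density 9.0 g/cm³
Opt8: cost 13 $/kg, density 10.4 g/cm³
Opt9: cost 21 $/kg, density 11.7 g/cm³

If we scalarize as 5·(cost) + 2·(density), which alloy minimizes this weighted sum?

Opt1: 5·3 + 2·9.3 = 33.6
Opt2: 5·11 + 2·11.5 = 78.0
Opt3: 5·21 + 2·9.2 = 123.4
Opt4: 5·62 + 2·2.7 = 315.4
Opt5: 5·12 + 2·10.9 = 81.8
Opt6: 5·13 + 2·3.7 = 72.4
Opt7: 5·20 + 2·9.0 = 118.0
Opt8: 5·13 + 2·10.4 = 85.8
Opt9: 5·21 + 2·11.7 = 128.4
Lowest: Opt1 at 33.6.

Opt1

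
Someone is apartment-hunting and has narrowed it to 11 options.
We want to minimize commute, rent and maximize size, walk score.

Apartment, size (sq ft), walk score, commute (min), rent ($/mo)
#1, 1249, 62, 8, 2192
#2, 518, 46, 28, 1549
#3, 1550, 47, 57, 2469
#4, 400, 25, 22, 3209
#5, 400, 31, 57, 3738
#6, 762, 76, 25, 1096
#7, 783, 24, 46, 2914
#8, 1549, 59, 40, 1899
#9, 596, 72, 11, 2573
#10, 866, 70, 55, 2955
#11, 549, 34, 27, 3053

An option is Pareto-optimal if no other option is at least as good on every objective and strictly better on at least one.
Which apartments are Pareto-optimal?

#1, #3, #6, #8, #9, #10

#1: not dominated (best commute).
#2: dominated by #6 (size 762≥518, walk score 76≥46, commute 25≤28, rent 1096≤1549).
#3: not dominated (best size).
#4: dominated by #1 (size 1249≥400, walk score 62≥25, commute 8≤22, rent 2192≤3209).
#5: dominated by #1 (size 1249≥400, walk score 62≥31, commute 8≤57, rent 2192≤3738).
#6: not dominated (best walk score).
#7: dominated by #1 (size 1249≥783, walk score 62≥24, commute 8≤46, rent 2192≤2914).
#8: not dominated.
#9: not dominated.
#10: not dominated.
#11: dominated by #1 (size 1249≥549, walk score 62≥34, commute 8≤27, rent 2192≤3053).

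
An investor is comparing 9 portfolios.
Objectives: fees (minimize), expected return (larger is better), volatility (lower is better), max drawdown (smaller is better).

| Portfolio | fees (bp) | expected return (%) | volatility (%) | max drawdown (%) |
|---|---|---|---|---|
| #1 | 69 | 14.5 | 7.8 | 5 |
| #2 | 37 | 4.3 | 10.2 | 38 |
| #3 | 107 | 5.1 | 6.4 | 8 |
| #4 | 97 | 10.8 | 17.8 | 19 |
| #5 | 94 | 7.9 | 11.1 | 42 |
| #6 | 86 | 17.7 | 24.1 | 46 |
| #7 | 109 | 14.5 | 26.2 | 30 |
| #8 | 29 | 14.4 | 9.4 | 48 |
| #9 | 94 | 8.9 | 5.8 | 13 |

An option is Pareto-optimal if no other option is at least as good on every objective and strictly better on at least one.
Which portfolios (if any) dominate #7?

#1: fees 69≤109, expected return 14.5≥14.5, volatility 7.8≤26.2, max drawdown 5≤30 — dominates #7.
Others (#2, #3, #4, #5, #6, #8, #9) are each worse than #7 on at least one objective.

#1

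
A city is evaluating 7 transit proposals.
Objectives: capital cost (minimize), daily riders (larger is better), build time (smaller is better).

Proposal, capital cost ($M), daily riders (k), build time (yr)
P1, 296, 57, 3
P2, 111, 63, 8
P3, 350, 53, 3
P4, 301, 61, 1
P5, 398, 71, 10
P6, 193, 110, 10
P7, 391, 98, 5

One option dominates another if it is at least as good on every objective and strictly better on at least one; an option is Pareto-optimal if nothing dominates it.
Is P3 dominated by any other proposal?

Yes

P1 vs P3: capital cost 296≤350, daily riders 57≥53, build time 3≤3 — P1 is at least as good on every objective and strictly better on at least one, so P1 dominates P3.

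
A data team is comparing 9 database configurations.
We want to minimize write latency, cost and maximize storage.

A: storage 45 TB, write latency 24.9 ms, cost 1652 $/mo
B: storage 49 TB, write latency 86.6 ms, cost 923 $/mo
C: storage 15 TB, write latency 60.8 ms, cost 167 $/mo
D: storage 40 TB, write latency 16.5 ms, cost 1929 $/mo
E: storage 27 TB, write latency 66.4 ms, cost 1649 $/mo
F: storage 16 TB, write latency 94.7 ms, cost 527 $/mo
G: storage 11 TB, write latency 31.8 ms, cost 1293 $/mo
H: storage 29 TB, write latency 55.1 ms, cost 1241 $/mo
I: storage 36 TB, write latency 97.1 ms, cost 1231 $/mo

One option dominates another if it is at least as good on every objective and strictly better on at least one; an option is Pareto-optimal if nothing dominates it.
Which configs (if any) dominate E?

H: storage 29≥27, write latency 55.1≤66.4, cost 1241≤1649 — dominates E.
Others (A, B, C, D, F, G, I) are each worse than E on at least one objective.

H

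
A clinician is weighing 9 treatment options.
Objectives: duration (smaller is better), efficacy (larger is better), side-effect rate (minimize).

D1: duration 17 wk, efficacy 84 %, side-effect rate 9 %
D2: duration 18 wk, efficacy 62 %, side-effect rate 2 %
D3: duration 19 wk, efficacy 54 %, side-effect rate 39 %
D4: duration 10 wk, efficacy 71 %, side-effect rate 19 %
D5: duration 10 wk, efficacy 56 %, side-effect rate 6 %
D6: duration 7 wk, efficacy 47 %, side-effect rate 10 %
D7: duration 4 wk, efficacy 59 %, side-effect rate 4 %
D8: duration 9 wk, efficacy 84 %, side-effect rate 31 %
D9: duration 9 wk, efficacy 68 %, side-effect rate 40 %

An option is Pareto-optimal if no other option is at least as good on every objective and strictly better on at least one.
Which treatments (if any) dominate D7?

D1: worse on duration (17 vs 4).
D2: worse on duration (18 vs 4).
D3: worse on duration (19 vs 4).
D4: worse on duration (10 vs 4).
D5: worse on duration (10 vs 4).
D6: worse on duration (7 vs 4).
D8: worse on duration (9 vs 4).
D9: worse on duration (9 vs 4).
No option dominates D7.

none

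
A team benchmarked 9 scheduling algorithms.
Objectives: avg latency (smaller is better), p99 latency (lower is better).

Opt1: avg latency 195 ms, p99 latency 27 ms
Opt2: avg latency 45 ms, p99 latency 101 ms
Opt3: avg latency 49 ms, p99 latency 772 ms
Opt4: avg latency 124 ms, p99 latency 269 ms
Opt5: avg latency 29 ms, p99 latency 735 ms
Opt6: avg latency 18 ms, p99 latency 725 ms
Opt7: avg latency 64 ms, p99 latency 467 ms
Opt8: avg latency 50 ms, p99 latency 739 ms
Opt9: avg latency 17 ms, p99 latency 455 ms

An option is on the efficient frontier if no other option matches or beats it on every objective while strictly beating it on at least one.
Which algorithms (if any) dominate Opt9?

none

Opt1: worse on avg latency (195 vs 17).
Opt2: worse on avg latency (45 vs 17).
Opt3: worse on avg latency (49 vs 17).
Opt4: worse on avg latency (124 vs 17).
Opt5: worse on avg latency (29 vs 17).
Opt6: worse on avg latency (18 vs 17).
Opt7: worse on avg latency (64 vs 17).
Opt8: worse on avg latency (50 vs 17).
No option dominates Opt9.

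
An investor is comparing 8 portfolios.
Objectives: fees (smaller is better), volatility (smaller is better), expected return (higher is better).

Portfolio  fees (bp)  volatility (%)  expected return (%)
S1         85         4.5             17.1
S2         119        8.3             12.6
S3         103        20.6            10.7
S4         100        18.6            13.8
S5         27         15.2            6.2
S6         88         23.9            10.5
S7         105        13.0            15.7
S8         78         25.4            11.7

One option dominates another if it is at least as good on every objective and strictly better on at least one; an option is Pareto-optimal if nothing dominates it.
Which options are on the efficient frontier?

S1: not dominated (best volatility).
S2: dominated by S1 (fees 85≤119, volatility 4.5≤8.3, expected return 17.1≥12.6).
S3: dominated by S1 (fees 85≤103, volatility 4.5≤20.6, expected return 17.1≥10.7).
S4: dominated by S1 (fees 85≤100, volatility 4.5≤18.6, expected return 17.1≥13.8).
S5: not dominated (best fees).
S6: dominated by S1 (fees 85≤88, volatility 4.5≤23.9, expected return 17.1≥10.5).
S7: dominated by S1 (fees 85≤105, volatility 4.5≤13.0, expected return 17.1≥15.7).
S8: not dominated.

S1, S5, S8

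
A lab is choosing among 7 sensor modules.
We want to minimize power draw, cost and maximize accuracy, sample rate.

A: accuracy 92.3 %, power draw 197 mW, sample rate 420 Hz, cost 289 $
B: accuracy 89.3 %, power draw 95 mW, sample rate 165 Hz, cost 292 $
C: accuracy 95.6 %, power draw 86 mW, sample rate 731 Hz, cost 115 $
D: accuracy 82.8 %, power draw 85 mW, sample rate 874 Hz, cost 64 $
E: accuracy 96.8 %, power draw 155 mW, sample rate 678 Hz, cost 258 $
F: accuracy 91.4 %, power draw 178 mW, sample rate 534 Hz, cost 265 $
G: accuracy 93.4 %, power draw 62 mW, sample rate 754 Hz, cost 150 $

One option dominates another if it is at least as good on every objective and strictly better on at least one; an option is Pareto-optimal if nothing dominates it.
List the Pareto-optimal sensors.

C, D, E, G

A: dominated by C (accuracy 95.6≥92.3, power draw 86≤197, sample rate 731≥420, cost 115≤289).
B: dominated by C (accuracy 95.6≥89.3, power draw 86≤95, sample rate 731≥165, cost 115≤292).
C: not dominated.
D: not dominated (best sample rate).
E: not dominated (best accuracy).
F: dominated by C (accuracy 95.6≥91.4, power draw 86≤178, sample rate 731≥534, cost 115≤265).
G: not dominated (best power draw).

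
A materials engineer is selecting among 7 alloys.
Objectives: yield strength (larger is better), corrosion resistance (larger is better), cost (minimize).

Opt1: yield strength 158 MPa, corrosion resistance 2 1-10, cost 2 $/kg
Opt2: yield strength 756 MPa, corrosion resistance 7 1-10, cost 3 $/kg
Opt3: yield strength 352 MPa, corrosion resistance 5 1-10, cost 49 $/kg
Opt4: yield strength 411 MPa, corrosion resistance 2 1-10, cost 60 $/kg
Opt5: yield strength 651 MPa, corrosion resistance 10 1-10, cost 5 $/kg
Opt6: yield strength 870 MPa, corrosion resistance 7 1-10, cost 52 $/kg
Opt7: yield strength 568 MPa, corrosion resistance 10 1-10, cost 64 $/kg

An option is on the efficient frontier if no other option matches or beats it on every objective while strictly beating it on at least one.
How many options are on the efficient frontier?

4

Opt1: not dominated (best cost).
Opt2: not dominated.
Opt3: dominated by Opt2 (yield strength 756≥352, corrosion resistance 7≥5, cost 3≤49).
Opt4: dominated by Opt2 (yield strength 756≥411, corrosion resistance 7≥2, cost 3≤60).
Opt5: not dominated.
Opt6: not dominated (best yield strength).
Opt7: dominated by Opt5 (yield strength 651≥568, corrosion resistance 10≥10, cost 5≤64).
Pareto-optimal: Opt1, Opt2, Opt5, Opt6 → 4.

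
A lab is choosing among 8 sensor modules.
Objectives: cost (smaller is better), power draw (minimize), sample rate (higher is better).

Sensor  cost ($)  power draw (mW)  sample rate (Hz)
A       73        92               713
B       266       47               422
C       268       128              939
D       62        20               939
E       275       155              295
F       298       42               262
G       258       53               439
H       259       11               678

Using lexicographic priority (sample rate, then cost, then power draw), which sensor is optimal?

First maximize sample rate: best is 939, kept {C, D}.
Then minimize cost: best is 62, kept {D}.

D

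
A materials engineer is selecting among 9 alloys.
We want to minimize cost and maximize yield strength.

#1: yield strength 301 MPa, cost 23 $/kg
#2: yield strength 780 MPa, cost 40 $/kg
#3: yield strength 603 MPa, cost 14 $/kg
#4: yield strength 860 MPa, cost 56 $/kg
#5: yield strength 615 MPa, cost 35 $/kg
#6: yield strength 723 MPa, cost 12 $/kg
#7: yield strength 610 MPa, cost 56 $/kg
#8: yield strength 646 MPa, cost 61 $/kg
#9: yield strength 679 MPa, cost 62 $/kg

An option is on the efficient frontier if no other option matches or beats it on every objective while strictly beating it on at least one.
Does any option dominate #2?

No

#1: worse on yield strength (301 vs 780).
#3: worse on yield strength (603 vs 780).
#4: worse on cost (56 vs 40).
#5: worse on yield strength (615 vs 780).
#6: worse on yield strength (723 vs 780).
#7: worse on yield strength (610 vs 780).
#8: worse on yield strength (646 vs 780).
#9: worse on yield strength (679 vs 780).
No option is at least as good as #2 on every objective and strictly better on one.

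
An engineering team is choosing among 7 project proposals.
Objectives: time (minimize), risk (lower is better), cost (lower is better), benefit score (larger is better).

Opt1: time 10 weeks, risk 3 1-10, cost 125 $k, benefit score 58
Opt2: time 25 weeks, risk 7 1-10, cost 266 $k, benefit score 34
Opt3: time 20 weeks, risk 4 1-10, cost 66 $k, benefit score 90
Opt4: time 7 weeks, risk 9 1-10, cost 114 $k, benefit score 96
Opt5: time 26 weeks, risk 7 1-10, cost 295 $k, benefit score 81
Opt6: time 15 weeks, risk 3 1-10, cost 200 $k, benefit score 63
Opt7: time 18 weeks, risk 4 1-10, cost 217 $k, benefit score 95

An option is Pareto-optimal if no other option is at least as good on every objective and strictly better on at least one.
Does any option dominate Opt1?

No

Opt2: worse on time (25 vs 10).
Opt3: worse on time (20 vs 10).
Opt4: worse on risk (9 vs 3).
Opt5: worse on time (26 vs 10).
Opt6: worse on time (15 vs 10).
Opt7: worse on time (18 vs 10).
No option is at least as good as Opt1 on every objective and strictly better on one.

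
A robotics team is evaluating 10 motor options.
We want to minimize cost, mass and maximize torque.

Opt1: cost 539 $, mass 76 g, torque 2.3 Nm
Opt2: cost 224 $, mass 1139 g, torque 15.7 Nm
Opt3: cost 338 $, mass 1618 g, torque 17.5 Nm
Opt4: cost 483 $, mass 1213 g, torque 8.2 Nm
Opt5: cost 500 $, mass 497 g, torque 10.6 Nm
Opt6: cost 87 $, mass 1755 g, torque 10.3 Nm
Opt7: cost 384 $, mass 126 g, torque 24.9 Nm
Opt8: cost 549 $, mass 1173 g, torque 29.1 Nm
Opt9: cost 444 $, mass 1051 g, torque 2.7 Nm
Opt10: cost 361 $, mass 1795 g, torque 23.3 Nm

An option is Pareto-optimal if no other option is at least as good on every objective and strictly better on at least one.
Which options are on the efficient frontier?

Opt1, Opt2, Opt3, Opt6, Opt7, Opt8, Opt10

Opt1: not dominated (best mass).
Opt2: not dominated.
Opt3: not dominated.
Opt4: dominated by Opt2 (cost 224≤483, mass 1139≤1213, torque 15.7≥8.2).
Opt5: dominated by Opt7 (cost 384≤500, mass 126≤497, torque 24.9≥10.6).
Opt6: not dominated (best cost).
Opt7: not dominated.
Opt8: not dominated (best torque).
Opt9: dominated by Opt7 (cost 384≤444, mass 126≤1051, torque 24.9≥2.7).
Opt10: not dominated.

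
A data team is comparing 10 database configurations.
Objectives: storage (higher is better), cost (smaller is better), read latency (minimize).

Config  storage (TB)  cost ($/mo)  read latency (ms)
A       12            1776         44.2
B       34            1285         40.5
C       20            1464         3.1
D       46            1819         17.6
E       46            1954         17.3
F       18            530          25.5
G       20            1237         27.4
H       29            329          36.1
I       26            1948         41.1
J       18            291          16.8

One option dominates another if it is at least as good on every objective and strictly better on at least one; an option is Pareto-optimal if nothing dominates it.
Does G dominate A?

G vs A: storage 20≥12, cost 1237≤1776, read latency 27.4≤44.2 — G is at least as good on every objective with at least one strict improvement.

Yes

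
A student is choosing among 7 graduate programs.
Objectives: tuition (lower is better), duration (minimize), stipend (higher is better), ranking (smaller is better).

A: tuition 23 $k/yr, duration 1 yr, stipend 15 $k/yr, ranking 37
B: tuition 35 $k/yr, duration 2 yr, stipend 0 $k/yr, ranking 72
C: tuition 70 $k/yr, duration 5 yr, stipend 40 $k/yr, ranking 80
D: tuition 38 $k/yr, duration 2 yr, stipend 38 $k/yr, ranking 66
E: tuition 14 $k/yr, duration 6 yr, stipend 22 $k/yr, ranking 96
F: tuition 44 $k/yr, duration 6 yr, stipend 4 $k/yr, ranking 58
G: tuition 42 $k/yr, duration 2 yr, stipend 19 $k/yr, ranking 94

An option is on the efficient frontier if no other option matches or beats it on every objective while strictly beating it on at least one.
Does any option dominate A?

B: worse on tuition (35 vs 23).
C: worse on tuition (70 vs 23).
D: worse on tuition (38 vs 23).
E: worse on duration (6 vs 1).
F: worse on tuition (44 vs 23).
G: worse on tuition (42 vs 23).
No option is at least as good as A on every objective and strictly better on one.

No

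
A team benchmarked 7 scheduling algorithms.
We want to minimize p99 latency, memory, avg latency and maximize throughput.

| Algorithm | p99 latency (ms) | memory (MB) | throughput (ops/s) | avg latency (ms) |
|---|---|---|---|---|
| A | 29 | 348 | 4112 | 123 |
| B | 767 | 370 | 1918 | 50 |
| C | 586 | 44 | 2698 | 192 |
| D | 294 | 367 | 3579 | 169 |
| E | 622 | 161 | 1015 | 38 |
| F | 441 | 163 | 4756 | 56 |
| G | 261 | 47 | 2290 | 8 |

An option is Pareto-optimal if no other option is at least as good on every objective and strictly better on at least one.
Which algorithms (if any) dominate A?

none

B: worse on p99 latency (767 vs 29).
C: worse on p99 latency (586 vs 29).
D: worse on p99 latency (294 vs 29).
E: worse on p99 latency (622 vs 29).
F: worse on p99 latency (441 vs 29).
G: worse on p99 latency (261 vs 29).
No option dominates A.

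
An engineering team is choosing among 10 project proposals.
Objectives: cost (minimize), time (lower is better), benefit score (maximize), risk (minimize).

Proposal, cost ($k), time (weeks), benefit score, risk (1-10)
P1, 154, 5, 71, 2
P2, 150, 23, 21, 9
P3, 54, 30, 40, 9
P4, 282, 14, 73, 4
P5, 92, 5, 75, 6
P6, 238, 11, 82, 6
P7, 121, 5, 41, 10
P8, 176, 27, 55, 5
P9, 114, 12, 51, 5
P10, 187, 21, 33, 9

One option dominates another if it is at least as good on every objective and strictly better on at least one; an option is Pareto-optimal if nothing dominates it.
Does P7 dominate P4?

No

P7 vs P4: P7 is worse on benefit score (41 vs 73), so it does not dominate P4.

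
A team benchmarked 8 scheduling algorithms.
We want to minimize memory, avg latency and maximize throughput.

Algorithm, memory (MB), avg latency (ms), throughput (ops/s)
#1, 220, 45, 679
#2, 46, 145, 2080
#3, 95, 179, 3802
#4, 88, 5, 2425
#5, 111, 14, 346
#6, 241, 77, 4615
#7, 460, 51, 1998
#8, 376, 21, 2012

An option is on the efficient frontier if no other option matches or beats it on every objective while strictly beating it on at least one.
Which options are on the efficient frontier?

#2, #3, #4, #6

#1: dominated by #4 (memory 88≤220, avg latency 5≤45, throughput 2425≥679).
#2: not dominated (best memory).
#3: not dominated.
#4: not dominated (best avg latency).
#5: dominated by #4 (memory 88≤111, avg latency 5≤14, throughput 2425≥346).
#6: not dominated (best throughput).
#7: dominated by #4 (memory 88≤460, avg latency 5≤51, throughput 2425≥1998).
#8: dominated by #4 (memory 88≤376, avg latency 5≤21, throughput 2425≥2012).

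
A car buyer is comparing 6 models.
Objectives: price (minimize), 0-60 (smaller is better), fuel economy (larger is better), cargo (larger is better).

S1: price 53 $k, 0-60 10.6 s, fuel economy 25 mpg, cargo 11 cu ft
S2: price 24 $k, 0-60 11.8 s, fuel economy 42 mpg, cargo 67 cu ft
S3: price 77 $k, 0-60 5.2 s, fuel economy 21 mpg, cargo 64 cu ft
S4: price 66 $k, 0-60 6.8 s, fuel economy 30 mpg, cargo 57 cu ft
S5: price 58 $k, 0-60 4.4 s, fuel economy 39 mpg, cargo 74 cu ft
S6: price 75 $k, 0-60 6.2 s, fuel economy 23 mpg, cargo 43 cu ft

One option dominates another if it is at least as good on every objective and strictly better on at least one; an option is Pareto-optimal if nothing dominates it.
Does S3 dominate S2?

No

S3 vs S2: S3 is worse on price (77 vs 24), so it does not dominate S2.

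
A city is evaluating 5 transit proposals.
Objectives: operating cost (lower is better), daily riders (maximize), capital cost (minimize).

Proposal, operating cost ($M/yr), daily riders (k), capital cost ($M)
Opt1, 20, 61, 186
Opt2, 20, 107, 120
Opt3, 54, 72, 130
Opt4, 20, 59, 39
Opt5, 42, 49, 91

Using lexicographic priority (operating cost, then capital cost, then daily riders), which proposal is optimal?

First minimize operating cost: best is 20, kept {Opt1, Opt2, Opt4}.
Then minimize capital cost: best is 39, kept {Opt4}.

Opt4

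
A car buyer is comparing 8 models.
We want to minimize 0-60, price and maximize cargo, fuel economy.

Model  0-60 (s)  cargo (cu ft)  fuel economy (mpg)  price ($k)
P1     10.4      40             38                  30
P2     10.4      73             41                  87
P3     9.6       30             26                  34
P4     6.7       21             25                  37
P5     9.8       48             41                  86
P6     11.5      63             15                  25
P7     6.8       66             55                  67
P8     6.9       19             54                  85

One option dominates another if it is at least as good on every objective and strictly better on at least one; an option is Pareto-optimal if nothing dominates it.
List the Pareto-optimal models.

P1, P2, P3, P4, P6, P7

P1: not dominated.
P2: not dominated (best cargo).
P3: not dominated.
P4: not dominated (best 0-60).
P5: dominated by P7 (0-60 6.8≤9.8, cargo 66≥48, fuel economy 55≥41, price 67≤86).
P6: not dominated (best price).
P7: not dominated (best fuel economy).
P8: dominated by P7 (0-60 6.8≤6.9, cargo 66≥19, fuel economy 55≥54, price 67≤85).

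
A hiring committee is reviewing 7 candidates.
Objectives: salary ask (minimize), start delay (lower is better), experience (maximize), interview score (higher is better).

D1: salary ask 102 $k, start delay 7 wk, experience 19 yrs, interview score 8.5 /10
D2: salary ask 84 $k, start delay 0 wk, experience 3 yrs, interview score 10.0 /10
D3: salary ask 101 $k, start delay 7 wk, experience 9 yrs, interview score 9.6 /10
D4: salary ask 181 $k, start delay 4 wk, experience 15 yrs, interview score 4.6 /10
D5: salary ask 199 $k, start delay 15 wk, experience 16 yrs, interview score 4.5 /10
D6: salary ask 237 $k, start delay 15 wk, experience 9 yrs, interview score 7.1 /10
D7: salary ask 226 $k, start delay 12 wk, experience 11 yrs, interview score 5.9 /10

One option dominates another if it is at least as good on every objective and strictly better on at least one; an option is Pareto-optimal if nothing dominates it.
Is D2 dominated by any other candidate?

No

D1: worse on salary ask (102 vs 84).
D3: worse on salary ask (101 vs 84).
D4: worse on salary ask (181 vs 84).
D5: worse on salary ask (199 vs 84).
D6: worse on salary ask (237 vs 84).
D7: worse on salary ask (226 vs 84).
No option is at least as good as D2 on every objective and strictly better on one.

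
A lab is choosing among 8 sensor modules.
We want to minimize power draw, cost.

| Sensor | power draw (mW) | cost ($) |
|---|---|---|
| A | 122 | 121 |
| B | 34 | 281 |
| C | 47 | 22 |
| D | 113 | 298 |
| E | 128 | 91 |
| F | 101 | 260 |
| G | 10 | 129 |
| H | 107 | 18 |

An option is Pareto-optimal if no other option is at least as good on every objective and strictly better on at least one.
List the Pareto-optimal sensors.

A: dominated by C (power draw 47≤122, cost 22≤121).
B: dominated by G (power draw 10≤34, cost 129≤281).
C: not dominated.
D: dominated by B (power draw 34≤113, cost 281≤298).
E: dominated by C (power draw 47≤128, cost 22≤91).
F: dominated by C (power draw 47≤101, cost 22≤260).
G: not dominated (best power draw).
H: not dominated (best cost).

C, G, H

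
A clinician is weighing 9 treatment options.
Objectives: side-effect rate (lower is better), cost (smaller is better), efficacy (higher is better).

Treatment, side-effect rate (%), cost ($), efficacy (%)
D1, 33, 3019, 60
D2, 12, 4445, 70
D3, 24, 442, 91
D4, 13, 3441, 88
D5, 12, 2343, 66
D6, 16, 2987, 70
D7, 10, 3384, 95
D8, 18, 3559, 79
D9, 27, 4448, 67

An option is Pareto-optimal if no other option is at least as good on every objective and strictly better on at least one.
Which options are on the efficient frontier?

D1: dominated by D3 (side-effect rate 24≤33, cost 442≤3019, efficacy 91≥60).
D2: dominated by D7 (side-effect rate 10≤12, cost 3384≤4445, efficacy 95≥70).
D3: not dominated (best cost).
D4: dominated by D7 (side-effect rate 10≤13, cost 3384≤3441, efficacy 95≥88).
D5: not dominated.
D6: not dominated.
D7: not dominated (best side-effect rate).
D8: dominated by D4 (side-effect rate 13≤18, cost 3441≤3559, efficacy 88≥79).
D9: dominated by D2 (side-effect rate 12≤27, cost 4445≤4448, efficacy 70≥67).

D3, D5, D6, D7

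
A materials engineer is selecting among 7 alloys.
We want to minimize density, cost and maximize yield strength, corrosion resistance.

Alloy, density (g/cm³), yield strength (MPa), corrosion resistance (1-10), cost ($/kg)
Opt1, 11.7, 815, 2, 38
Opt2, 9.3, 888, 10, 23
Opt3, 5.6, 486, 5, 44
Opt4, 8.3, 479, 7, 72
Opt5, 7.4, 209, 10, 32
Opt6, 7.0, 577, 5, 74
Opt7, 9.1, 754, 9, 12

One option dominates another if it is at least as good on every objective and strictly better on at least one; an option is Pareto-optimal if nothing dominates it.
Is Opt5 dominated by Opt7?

No

Opt7 vs Opt5: Opt7 is worse on density (9.1 vs 7.4), so it does not dominate Opt5.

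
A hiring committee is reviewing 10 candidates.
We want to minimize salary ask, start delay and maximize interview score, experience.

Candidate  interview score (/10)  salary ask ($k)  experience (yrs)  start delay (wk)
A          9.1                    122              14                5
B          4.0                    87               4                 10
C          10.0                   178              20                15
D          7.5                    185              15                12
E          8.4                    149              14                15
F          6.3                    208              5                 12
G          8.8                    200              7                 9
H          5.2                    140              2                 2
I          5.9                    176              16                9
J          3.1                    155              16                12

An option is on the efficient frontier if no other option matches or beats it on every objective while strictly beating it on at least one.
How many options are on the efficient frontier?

A: not dominated.
B: not dominated (best salary ask).
C: not dominated (best interview score).
D: not dominated.
E: dominated by A (interview score 9.1≥8.4, salary ask 122≤149, experience 14≥14, start delay 5≤15).
F: dominated by A (interview score 9.1≥6.3, salary ask 122≤208, experience 14≥5, start delay 5≤12).
G: dominated by A (interview score 9.1≥8.8, salary ask 122≤200, experience 14≥7, start delay 5≤9).
H: not dominated (best start delay).
I: not dominated.
J: not dominated.
Pareto-optimal: A, B, C, D, H, I, J → 7.

7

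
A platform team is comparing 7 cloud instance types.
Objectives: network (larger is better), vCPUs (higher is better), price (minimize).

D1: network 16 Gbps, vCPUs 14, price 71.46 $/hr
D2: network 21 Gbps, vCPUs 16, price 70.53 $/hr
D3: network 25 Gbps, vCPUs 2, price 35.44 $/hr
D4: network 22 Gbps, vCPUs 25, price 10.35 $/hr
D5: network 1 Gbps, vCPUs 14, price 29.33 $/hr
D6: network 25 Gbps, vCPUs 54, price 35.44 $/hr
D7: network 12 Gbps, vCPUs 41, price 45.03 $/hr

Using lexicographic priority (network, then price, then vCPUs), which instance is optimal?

D6

First maximize network: best is 25, kept {D3, D6}.
Then minimize price: best is 35.44, kept {D3, D6}.
Then maximize vCPUs: best is 54, kept {D6}.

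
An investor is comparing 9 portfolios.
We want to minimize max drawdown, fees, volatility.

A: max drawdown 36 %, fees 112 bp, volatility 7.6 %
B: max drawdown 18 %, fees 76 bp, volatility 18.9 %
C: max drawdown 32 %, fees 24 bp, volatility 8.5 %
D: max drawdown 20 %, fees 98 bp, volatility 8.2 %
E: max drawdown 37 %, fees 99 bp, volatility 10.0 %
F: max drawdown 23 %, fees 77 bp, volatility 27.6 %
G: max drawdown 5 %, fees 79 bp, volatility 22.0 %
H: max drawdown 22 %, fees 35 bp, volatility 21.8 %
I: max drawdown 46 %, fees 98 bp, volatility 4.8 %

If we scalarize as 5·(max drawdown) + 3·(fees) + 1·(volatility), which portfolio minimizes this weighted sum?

H

A: 5·36 + 3·112 + 1·7.6 = 523.6
B: 5·18 + 3·76 + 1·18.9 = 336.9
C: 5·32 + 3·24 + 1·8.5 = 240.5
D: 5·20 + 3·98 + 1·8.2 = 402.2
E: 5·37 + 3·99 + 1·10.0 = 492.0
F: 5·23 + 3·77 + 1·27.6 = 373.6
G: 5·5 + 3·79 + 1·22.0 = 284.0
H: 5·22 + 3·35 + 1·21.8 = 236.8
I: 5·46 + 3·98 + 1·4.8 = 528.8
Lowest: H at 236.8.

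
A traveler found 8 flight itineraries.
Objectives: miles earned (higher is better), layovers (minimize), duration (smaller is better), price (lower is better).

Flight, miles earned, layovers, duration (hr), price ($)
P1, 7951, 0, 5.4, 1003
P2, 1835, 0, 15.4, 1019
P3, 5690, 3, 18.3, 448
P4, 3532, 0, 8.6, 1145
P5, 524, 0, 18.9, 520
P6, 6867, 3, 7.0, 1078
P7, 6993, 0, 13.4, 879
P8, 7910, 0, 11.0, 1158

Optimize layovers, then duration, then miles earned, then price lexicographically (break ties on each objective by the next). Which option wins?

First minimize layovers: best is 0, kept {P1, P2, P4, P5, P7, P8}.
Then minimize duration: best is 5.4, kept {P1}.

P1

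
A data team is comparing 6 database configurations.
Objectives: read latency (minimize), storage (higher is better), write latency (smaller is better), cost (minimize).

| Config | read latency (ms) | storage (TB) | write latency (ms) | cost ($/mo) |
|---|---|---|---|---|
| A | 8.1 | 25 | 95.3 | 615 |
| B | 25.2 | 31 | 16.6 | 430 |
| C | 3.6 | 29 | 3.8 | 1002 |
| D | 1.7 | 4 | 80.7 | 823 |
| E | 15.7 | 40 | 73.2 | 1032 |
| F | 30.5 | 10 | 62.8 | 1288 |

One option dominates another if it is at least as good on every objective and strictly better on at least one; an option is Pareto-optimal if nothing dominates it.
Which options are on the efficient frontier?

A, B, C, D, E

A: not dominated.
B: not dominated (best cost).
C: not dominated (best write latency).
D: not dominated (best read latency).
E: not dominated (best storage).
F: dominated by B (read latency 25.2≤30.5, storage 31≥10, write latency 16.6≤62.8, cost 430≤1288).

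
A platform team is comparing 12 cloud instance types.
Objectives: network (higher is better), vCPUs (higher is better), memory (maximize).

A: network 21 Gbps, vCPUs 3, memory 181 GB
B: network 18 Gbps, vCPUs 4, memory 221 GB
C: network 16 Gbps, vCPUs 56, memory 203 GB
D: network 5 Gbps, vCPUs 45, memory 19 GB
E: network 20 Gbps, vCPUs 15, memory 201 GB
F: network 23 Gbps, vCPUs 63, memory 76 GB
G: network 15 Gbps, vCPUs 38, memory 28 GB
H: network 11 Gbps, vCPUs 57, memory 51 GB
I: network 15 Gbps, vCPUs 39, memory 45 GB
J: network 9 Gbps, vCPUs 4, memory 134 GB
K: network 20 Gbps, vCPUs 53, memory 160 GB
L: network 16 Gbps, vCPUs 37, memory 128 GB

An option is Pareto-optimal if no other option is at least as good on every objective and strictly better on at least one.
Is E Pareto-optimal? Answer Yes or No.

A: worse on vCPUs (3 vs 15).
B: worse on network (18 vs 20).
C: worse on network (16 vs 20).
D: worse on network (5 vs 20).
F: worse on memory (76 vs 201).
G: worse on network (15 vs 20).
H: worse on network (11 vs 20).
I: worse on network (15 vs 20).
J: worse on network (9 vs 20).
K: worse on memory (160 vs 201).
L: worse on network (16 vs 20).
No option is at least as good as E on every objective and strictly better on one.

Yes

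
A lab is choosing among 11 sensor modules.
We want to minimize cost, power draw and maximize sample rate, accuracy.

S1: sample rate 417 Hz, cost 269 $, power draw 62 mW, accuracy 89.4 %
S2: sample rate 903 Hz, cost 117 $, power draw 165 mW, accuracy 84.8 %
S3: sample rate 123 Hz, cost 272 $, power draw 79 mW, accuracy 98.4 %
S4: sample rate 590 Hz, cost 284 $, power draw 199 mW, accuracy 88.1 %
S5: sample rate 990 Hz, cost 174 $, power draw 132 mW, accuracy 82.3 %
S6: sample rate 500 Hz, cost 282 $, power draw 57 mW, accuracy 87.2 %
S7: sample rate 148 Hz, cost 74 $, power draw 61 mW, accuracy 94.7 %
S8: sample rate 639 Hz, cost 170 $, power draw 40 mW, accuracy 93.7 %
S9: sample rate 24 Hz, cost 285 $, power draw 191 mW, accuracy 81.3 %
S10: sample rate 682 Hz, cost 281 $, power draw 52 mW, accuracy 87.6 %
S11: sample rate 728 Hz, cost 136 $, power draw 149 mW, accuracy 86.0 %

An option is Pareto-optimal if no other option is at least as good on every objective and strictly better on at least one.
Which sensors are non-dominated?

S1: dominated by S8 (sample rate 639≥417, cost 170≤269, power draw 40≤62, accuracy 93.7≥89.4).
S2: not dominated.
S3: not dominated (best accuracy).
S4: dominated by S8 (sample rate 639≥590, cost 170≤284, power draw 40≤199, accuracy 93.7≥88.1).
S5: not dominated (best sample rate).
S6: dominated by S8 (sample rate 639≥500, cost 170≤282, power draw 40≤57, accuracy 93.7≥87.2).
S7: not dominated (best cost).
S8: not dominated (best power draw).
S9: dominated by S1 (sample rate 417≥24, cost 269≤285, power draw 62≤191, accuracy 89.4≥81.3).
S10: not dominated.
S11: not dominated.

S2, S3, S5, S7, S8, S10, S11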